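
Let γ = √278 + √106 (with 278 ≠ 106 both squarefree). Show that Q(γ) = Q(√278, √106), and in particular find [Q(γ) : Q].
[Q(γ) : Q] = 4 (equivalently, Q(γ) = Q(√278, √106))

Obviously Q(γ) ⊆ Q(√278, √106), and [Q(√278, √106):Q] = 4 (since 278, 106 are distinct squarefree integers > 1 with 29468 not a perfect square). To show equality we compute the minimal polynomial of γ. From γ = √278 + √106: γ^2 = 278 + 2√(29468) + 106 = 384 + 2√(29468), so γ^2 - 384 = 2√(29468); squaring, (γ^2 - 384)^2 = 4·29468, i.e. γ^4 - 768γ^2 + 147456 - 117872 = 0, i.e. γ^4 - 768γ^2 + 29584 = 0. So γ is a root of x^4 - 768x^2 + 29584. This polynomial is irreducible over Q: it has no rational root (each ±√278 ± √106 is irrational), and any factorization into two quadratics over Q would force √(29468) ∈ Q (pairing opposite roots) or √278, √106 ∈ Q (other pairings), all impossible. Hence [Q(γ):Q] = 4 = [Q(√278, √106):Q], so Q(γ) = Q(√278, √106).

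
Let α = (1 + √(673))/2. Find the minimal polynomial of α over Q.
m_α(x) = x^2 - x - 168

From 2α - 1 = √(673), squaring gives (2α - 1)^2 = 673, i.e. 4α^2 - 4α + 1 = 673, so α^2 - α + (1 - 673)/4 = 0. Since 673 ≡ 1 (mod 4), (1 - 673)/4 = -168 ∈ Z. The polynomial x^2 - x - 168 has discriminant 1 - 4·(-168) = 673, which is not a perfect square in Q (d = 673 is squarefree and ≠ 1), so x^2 - x - 168 is irreducible over Q. It is the minimal polynomial of α.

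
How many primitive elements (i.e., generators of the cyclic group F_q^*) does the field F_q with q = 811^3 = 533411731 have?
There are φ(533411730) = 134369280 primitive elements

F_q^* is cyclic of order q - 1 = 533411730. A cyclic group of order m has exactly φ(m) generators. Here m = 533411730 = 2 · 3^5 · 5 · 31 · 73 · 97, so the number of primitive elements is φ(533411730) = 134369280.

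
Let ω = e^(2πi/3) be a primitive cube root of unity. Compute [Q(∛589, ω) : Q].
[Q(∛589, ω) : Q] = 6

[Q(∛589):Q] = 3 (min poly x^3 - 589, irreducible since 589 is not a perfect cube). [Q(ω):Q] = 2 (min poly x^2 + x + 1). Since Q(∛589) ⊂ R and ω ∉ R, we have ω ∉ Q(∛589), so x^2 + x + 1 remains irreducible over Q(∛589) and [Q(∛589, ω) : Q(∛589)] = 2. By the tower law, [Q(∛589, ω) : Q] = 3 · 2 = 6. (In fact Q(∛589, ω) is the splitting field of x^3 - 589 over Q.)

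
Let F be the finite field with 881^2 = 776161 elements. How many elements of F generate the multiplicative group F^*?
There are φ(776160) = 161280 primitive elements

F_q^* is cyclic of order q - 1 = 776160. A cyclic group of order m has exactly φ(m) generators. Here m = 776160 = 2^5 · 3^2 · 5 · 7^2 · 11, so the number of primitive elements is φ(776160) = 161280.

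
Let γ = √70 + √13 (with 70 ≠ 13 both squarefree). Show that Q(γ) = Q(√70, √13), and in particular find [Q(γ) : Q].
[Q(γ) : Q] = 4 (equivalently, Q(γ) = Q(√70, √13))

Obviously Q(γ) ⊆ Q(√70, √13), and [Q(√70, √13):Q] = 4 (since 70, 13 are distinct squarefree integers > 1 with 910 not a perfect square). To show equality we compute the minimal polynomial of γ. From γ = √70 + √13: γ^2 = 70 + 2√(910) + 13 = 83 + 2√(910), so γ^2 - 83 = 2√(910); squaring, (γ^2 - 83)^2 = 4·910, i.e. γ^4 - 166γ^2 + 6889 - 3640 = 0, i.e. γ^4 - 166γ^2 + 3249 = 0. So γ is a root of x^4 - 166x^2 + 3249. This polynomial is irreducible over Q: it has no rational root (each ±√70 ± √13 is irrational), and any factorization into two quadratics over Q would force √(910) ∈ Q (pairing opposite roots) or √70, √13 ∈ Q (other pairings), all impossible. Hence [Q(γ):Q] = 4 = [Q(√70, √13):Q], so Q(γ) = Q(√70, √13).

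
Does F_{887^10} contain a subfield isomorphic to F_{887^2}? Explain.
Yes: F_{887^2} is a subfield of F_{887^10}

F_{p^m} embeds in F_{p^n} iff m | n (since F_{p^n} is the splitting field of x^(p^n) - x, and F_{p^m} ⊂ F_{p^n} forces p^n to be a power of p^m, i.e. m | n; conversely if m | n then every root of x^(p^m) - x is a root of x^(p^n) - x). Here 2 | 10 (since 10 = 5·2), so F_{887^2} is a subfield of F_{887^10}, and [F_{887^10} : F_{887^2}] = 10/2 = 5.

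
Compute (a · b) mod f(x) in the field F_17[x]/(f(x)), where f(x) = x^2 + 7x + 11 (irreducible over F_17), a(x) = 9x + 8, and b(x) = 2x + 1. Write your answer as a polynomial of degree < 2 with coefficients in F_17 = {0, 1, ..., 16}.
a · b ≡ x + 14 (mod f(x))

Multiply in F_17[x]: a(x)·b(x) = (9x + 8)·(2x + 1) = x^2 + 8x + 8. This has degree ≥ 2, so divide by f(x) over F_17: x^2 + 8x + 8 = (1)·(x^2 + 7x + 11) + (x + 14). Hence a·b ≡ x + 14 (mod f). (F_17[x]/(f) is a field with 17^2 = 289 elements since f is irreducible of degree 2.)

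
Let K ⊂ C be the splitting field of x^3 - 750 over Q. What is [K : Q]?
[K : Q] = 6

The roots of x^3 - 750 are ∛750, ω∛750, ω^2∛750 where ω = e^(2πi/3) is a primitive cube root of unity, so K = Q(∛750, ω). Now [Q(∛750):Q] = 3 (since 750 is not a perfect cube, x^3 - 750 is irreducible) and [Q(ω):Q] = 2. Both 2 and 3 divide [K:Q], and [K:Q] ≤ 3·2 = 6, so [K:Q] = 6. (Equivalently: Q(∛750) ⊂ R but ω ∉ R, so [K : Q(∛750)] = 2.)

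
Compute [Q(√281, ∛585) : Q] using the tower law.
[Q(√281, ∛585) : Q] = 6

Let L = Q(√281, ∛585). Since Q(√281) ⊂ L and [Q(√281):Q] = 2, the tower law gives 2 | [L:Q]. Likewise Q(∛585) ⊂ L with [Q(∛585):Q] = 3 (because 585 is not a perfect cube), so 3 | [L:Q]. As gcd(2,3) = 1, [L:Q] is divisible by 6. Conversely L is generated over Q by √281 and ∛585, so [L:Q] ≤ 2·3 = 6. Therefore [Q(√281, ∛585) : Q] = 6.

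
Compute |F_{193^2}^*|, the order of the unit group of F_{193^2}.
|F_{193^2}^*| = 37248

F_{193^2} has 193^2 = 37249 elements; its multiplicative group consists of all nonzero elements, so |F_{193^2}^*| = 37249 - 1 = 37248. (It is cyclic since any finite subgroup of the multiplicative group of a field is cyclic.)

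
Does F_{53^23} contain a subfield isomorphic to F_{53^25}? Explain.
No: F_{53^25} is not a subfield of F_{53^23}

F_{p^m} embeds in F_{p^n} iff m | n. Here 25 ∤ 23 (since 23 = 0·25 + 23 with remainder 23 ≠ 0), so F_{53^25} is not a subfield of F_{53^23}. Equivalently: if it were, the tower law would give 25 = [F_{53^25}:F_53] dividing [F_{53^23}:F_53] = 23, contradiction.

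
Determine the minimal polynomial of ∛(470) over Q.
m_α(x) = x^3 - 470

α satisfies α^3 = 470, so x^3 - 470 annihilates α. By the rational root test, a rational root p/q (in lowest terms) of x^3 - 470 would satisfy p^3 = 470 q^3, forcing q = 1 and p^3 = 470; but 470 is not a perfect cube, contradiction. A monic cubic over Q with no rational root is irreducible (any nontrivial factorization would include a linear factor). Hence x^3 - 470 is the minimal polynomial of α, and in particular [Q(α):Q] = 3.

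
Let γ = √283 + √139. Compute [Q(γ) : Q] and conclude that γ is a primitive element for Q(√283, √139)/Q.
[Q(γ) : Q] = 4 (equivalently, Q(γ) = Q(√283, √139))

Obviously Q(γ) ⊆ Q(√283, √139), and [Q(√283, √139):Q] = 4 (since 283, 139 are distinct squarefree integers > 1 with 39337 not a perfect square). To show equality we compute the minimal polynomial of γ. From γ = √283 + √139: γ^2 = 283 + 2√(39337) + 139 = 422 + 2√(39337), so γ^2 - 422 = 2√(39337); squaring, (γ^2 - 422)^2 = 4·39337, i.e. γ^4 - 844γ^2 + 178084 - 157348 = 0, i.e. γ^4 - 844γ^2 + 20736 = 0. So γ is a root of x^4 - 844x^2 + 20736. This polynomial is irreducible over Q: it has no rational root (each ±√283 ± √139 is irrational), and any factorization into two quadratics over Q would force √(39337) ∈ Q (pairing opposite roots) or √283, √139 ∈ Q (other pairings), all impossible. Hence [Q(γ):Q] = 4 = [Q(√283, √139):Q], so Q(γ) = Q(√283, √139).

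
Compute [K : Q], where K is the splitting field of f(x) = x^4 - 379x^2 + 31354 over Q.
[K : Q] = 4

Solving the quadratic in x^2: x^2 = (379 ± √(379^2 - 4·31354))/2 = (379 ± √18225)/2 = (379 ± 135)/2, giving x^2 = 257 or x^2 = 122. So f(x) = (x^2 - 257)(x^2 - 122) and the roots of f are ±√257, ±√122. Hence the splitting field is K = Q(√257, √122). Since 257 and 122 are distinct squarefree integers > 1, their product 31354 is not a perfect square, so √122 ∉ Q(√257). By the tower law [K:Q] = [Q(√257,√122):Q(√257)] · [Q(√257):Q] = 2 · 2 = 4.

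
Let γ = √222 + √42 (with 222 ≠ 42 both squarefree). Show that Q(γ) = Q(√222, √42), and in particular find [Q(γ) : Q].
[Q(γ) : Q] = 4 (equivalently, Q(γ) = Q(√222, √42))

Obviously Q(γ) ⊆ Q(√222, √42), and [Q(√222, √42):Q] = 4 (since 222, 42 are distinct squarefree integers > 1 with 9324 not a perfect square). To show equality we compute the minimal polynomial of γ. From γ = √222 + √42: γ^2 = 222 + 2√(9324) + 42 = 264 + 2√(9324), so γ^2 - 264 = 2√(9324); squaring, (γ^2 - 264)^2 = 4·9324, i.e. γ^4 - 528γ^2 + 69696 - 37296 = 0, i.e. γ^4 - 528γ^2 + 32400 = 0. So γ is a root of x^4 - 528x^2 + 32400. This polynomial is irreducible over Q: it has no rational root (each ±√222 ± √42 is irrational), and any factorization into two quadratics over Q would force √(9324) ∈ Q (pairing opposite roots) or √222, √42 ∈ Q (other pairings), all impossible. Hence [Q(γ):Q] = 4 = [Q(√222, √42):Q], so Q(γ) = Q(√222, √42).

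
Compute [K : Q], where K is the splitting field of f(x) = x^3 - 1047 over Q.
[K : Q] = 6

The roots of x^3 - 1047 are ∛1047, ω∛1047, ω^2∛1047 where ω = e^(2πi/3) is a primitive cube root of unity, so K = Q(∛1047, ω). Now [Q(∛1047):Q] = 3 (since 1047 is not a perfect cube, x^3 - 1047 is irreducible) and [Q(ω):Q] = 2. Both 2 and 3 divide [K:Q], and [K:Q] ≤ 3·2 = 6, so [K:Q] = 6. (Equivalently: Q(∛1047) ⊂ R but ω ∉ R, so [K : Q(∛1047)] = 2.)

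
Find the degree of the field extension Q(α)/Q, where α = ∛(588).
[Q(α):Q] = 3

The minimal polynomial of α is x^3 - 588, irreducible over Q since 588 is not a perfect cube (so x^3 - 588 has no rational root). Hence [Q(α):Q] = deg(m_α) = 3.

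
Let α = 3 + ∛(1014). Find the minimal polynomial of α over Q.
m_α(x) = x^3 - 9x^2 + 27x - 1041

Set β = α - 3 = ∛(1014), so β^3 = 1014. Then (α - 3)^3 - 1014 = 0, i.e. α is a root of g(x) = (x - 3)^3 - 1014 = x^3 - 9x^2 + 27x - 1041. Since g(x) = h(x - 3) where h(x) = x^3 - 1014, and h is irreducible over Q (because 1014 is not a perfect cube, so h has no rational root, and a monic cubic with no rational root is irreducible), g is also irreducible (irreducibility is preserved under the substitution x → x - 3). Hence m_α(x) = x^3 - 9x^2 + 27x - 1041.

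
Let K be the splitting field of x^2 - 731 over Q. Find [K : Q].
[K : Q] = 2

f(x) = x^2 - 731 factors as (x - √731)(x + √731). The splitting field is K = Q(√731). Since 731 is squarefree and > 1, it is not a perfect square, so x^2 - 731 is irreducible over Q and [Q(√731) : Q] = 2. Hence [K : Q] = 2.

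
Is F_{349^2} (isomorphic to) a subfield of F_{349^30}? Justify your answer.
Yes: F_{349^2} is a subfield of F_{349^30}

F_{p^m} embeds in F_{p^n} iff m | n (since F_{p^n} is the splitting field of x^(p^n) - x, and F_{p^m} ⊂ F_{p^n} forces p^n to be a power of p^m, i.e. m | n; conversely if m | n then every root of x^(p^m) - x is a root of x^(p^n) - x). Here 2 | 30 (since 30 = 15·2), so F_{349^2} is a subfield of F_{349^30}, and [F_{349^30} : F_{349^2}] = 30/2 = 15.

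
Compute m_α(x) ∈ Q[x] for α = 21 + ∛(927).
m_α(x) = x^3 - 63x^2 + 1323x - 10188

Set β = α - 21 = ∛(927), so β^3 = 927. Then (α - 21)^3 - 927 = 0, i.e. α is a root of g(x) = (x - 21)^3 - 927 = x^3 - 63x^2 + 1323x - 10188. Since g(x) = h(x - 21) where h(x) = x^3 - 927, and h is irreducible over Q (because 927 is not a perfect cube, so h has no rational root, and a monic cubic with no rational root is irreducible), g is also irreducible (irreducibility is preserved under the substitution x → x - 21). Hence m_α(x) = x^3 - 63x^2 + 1323x - 10188.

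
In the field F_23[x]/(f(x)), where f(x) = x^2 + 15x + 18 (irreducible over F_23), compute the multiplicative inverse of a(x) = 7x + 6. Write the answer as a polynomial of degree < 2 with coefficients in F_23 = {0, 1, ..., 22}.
a(x)^(-1) ≡ 9x + 9 (mod f(x))

Since f is irreducible over F_23, F_23[x]/(f) is a field and a(x) ≠ 0 has an inverse. Apply the extended Euclidean algorithm to f(x) and a(x) in F_23[x]: f(x) = (10x + 10)·a(x) + (4). The last nonzero remainder is the constant 4 = gcd(f, a) in F_23. Back-substituting through the division chain expresses 4 = s(x)·a(x) + t(x)·f(x) with s(x) ≡ 13x + 13 (mod f), so (13x + 13)·a(x) ≡ 4 (mod f). Multiplying by 4^(-1) ≡ 6 in F_23 gives a(x)^(-1) ≡ 6·(13x + 13) ≡ 9x + 9 (mod f). Check: (7x + 6)·(9x + 9) = 17x^2 + 2x + 8 ≡ 1 (mod x^2 + 15x + 18).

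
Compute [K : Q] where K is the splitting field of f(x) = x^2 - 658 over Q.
[K : Q] = 2

f(x) = x^2 - 658 factors as (x - √658)(x + √658). The splitting field is K = Q(√658). Since 658 is squarefree and > 1, it is not a perfect square, so x^2 - 658 is irreducible over Q and [Q(√658) : Q] = 2. Hence [K : Q] = 2.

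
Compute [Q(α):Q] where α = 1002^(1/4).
[Q(α):Q] = 4

α is a root of x^4 - 1002. By Eisenstein's criterion at the prime p = 2 (which divides the constant term 1002 but p^2 = 4 does not, since 1002 is squarefree), x^4 - 1002 is irreducible over Q. Hence [Q(α):Q] = 4.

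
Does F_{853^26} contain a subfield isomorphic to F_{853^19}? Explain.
No: F_{853^19} is not a subfield of F_{853^26}

F_{p^m} embeds in F_{p^n} iff m | n. Here 19 ∤ 26 (since 26 = 1·19 + 7 with remainder 7 ≠ 0), so F_{853^19} is not a subfield of F_{853^26}. Equivalently: if it were, the tower law would give 19 = [F_{853^19}:F_853] dividing [F_{853^26}:F_853] = 26, contradiction.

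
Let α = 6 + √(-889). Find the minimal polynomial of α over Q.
m_α(x) = x^2 - 12x + 925

From α - 6 = √(-889), squaring gives (α - 6)^2 = -889, i.e. α^2 - 12α + 36 = -889, so α^2 - 12α + 925 = 0. The discriminant of x^2 - 12x + 925 is (-12)^2 - 4·(925) = 144 - 3700 = -3556, and 4·(-889) is not a perfect square in Q since -889 is squarefree and ≠ 1. Hence x^2 - 12x + 925 is irreducible over Q and is the minimal polynomial of α.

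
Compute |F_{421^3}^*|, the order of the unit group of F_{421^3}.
|F_{421^3}^*| = 74618460

F_{421^3} has 421^3 = 74618461 elements; its multiplicative group consists of all nonzero elements, so |F_{421^3}^*| = 74618461 - 1 = 74618460. (It is cyclic since any finite subgroup of the multiplicative group of a field is cyclic.)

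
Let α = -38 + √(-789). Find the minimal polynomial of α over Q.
m_α(x) = x^2 + 76x + 2233

From α + 38 = √(-789), squaring gives (α + 38)^2 = -789, i.e. α^2 + 76α + 1444 = -789, so α^2 + 76α + 2233 = 0. The discriminant of x^2 + 76x + 2233 is (76)^2 - 4·(2233) = 5776 - 8932 = -3156, and 4·(-789) is not a perfect square in Q since -789 is squarefree and ≠ 1. Hence x^2 + 76x + 2233 is irreducible over Q and is the minimal polynomial of α.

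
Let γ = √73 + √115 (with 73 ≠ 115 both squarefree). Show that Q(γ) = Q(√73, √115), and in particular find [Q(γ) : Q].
[Q(γ) : Q] = 4 (equivalently, Q(γ) = Q(√73, √115))

Obviously Q(γ) ⊆ Q(√73, √115), and [Q(√73, √115):Q] = 4 (since 73, 115 are distinct squarefree integers > 1 with 8395 not a perfect square). To show equality we compute the minimal polynomial of γ. From γ = √73 + √115: γ^2 = 73 + 2√(8395) + 115 = 188 + 2√(8395), so γ^2 - 188 = 2√(8395); squaring, (γ^2 - 188)^2 = 4·8395, i.e. γ^4 - 376γ^2 + 35344 - 33580 = 0, i.e. γ^4 - 376γ^2 + 1764 = 0. So γ is a root of x^4 - 376x^2 + 1764. This polynomial is irreducible over Q: it has no rational root (each ±√73 ± √115 is irrational), and any factorization into two quadratics over Q would force √(8395) ∈ Q (pairing opposite roots) or √73, √115 ∈ Q (other pairings), all impossible. Hence [Q(γ):Q] = 4 = [Q(√73, √115):Q], so Q(γ) = Q(√73, √115).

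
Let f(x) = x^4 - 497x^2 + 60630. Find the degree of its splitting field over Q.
[K : Q] = 4

Solving the quadratic in x^2: x^2 = (497 ± √(497^2 - 4·60630))/2 = (497 ± √4489)/2 = (497 ± 67)/2, giving x^2 = 282 or x^2 = 215. So f(x) = (x^2 - 282)(x^2 - 215) and the roots of f are ±√282, ±√215. Hence the splitting field is K = Q(√282, √215). Since 282 and 215 are distinct squarefree integers > 1, their product 60630 is not a perfect square, so √215 ∉ Q(√282). By the tower law [K:Q] = [Q(√282,√215):Q(√282)] · [Q(√282):Q] = 2 · 2 = 4.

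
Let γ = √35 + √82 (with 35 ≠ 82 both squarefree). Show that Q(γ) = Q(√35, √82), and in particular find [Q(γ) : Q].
[Q(γ) : Q] = 4 (equivalently, Q(γ) = Q(√35, √82))

Obviously Q(γ) ⊆ Q(√35, √82), and [Q(√35, √82):Q] = 4 (since 35, 82 are distinct squarefree integers > 1 with 2870 not a perfect square). To show equality we compute the minimal polynomial of γ. From γ = √35 + √82: γ^2 = 35 + 2√(2870) + 82 = 117 + 2√(2870), so γ^2 - 117 = 2√(2870); squaring, (γ^2 - 117)^2 = 4·2870, i.e. γ^4 - 234γ^2 + 13689 - 11480 = 0, i.e. γ^4 - 234γ^2 + 2209 = 0. So γ is a root of x^4 - 234x^2 + 2209. This polynomial is irreducible over Q: it has no rational root (each ±√35 ± √82 is irrational), and any factorization into two quadratics over Q would force √(2870) ∈ Q (pairing opposite roots) or √35, √82 ∈ Q (other pairings), all impossible. Hence [Q(γ):Q] = 4 = [Q(√35, √82):Q], so Q(γ) = Q(√35, √82).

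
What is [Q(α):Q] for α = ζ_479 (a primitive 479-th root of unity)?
[Q(α):Q] = 478

The minimal polynomial of ζ_479 over Q is the 479-th cyclotomic polynomial Φ_479(x), which is irreducible over Q and has degree φ(479) = 478. Hence [Q(α):Q] = φ(479) = 478.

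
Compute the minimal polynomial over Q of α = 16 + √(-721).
m_α(x) = x^2 - 32x + 977

From α - 16 = √(-721), squaring gives (α - 16)^2 = -721, i.e. α^2 - 32α + 256 = -721, so α^2 - 32α + 977 = 0. The discriminant of x^2 - 32x + 977 is (-32)^2 - 4·(977) = 1024 - 3908 = -2884, and 4·(-721) is not a perfect square in Q since -721 is squarefree and ≠ 1. Hence x^2 - 32x + 977 is irreducible over Q and is the minimal polynomial of α.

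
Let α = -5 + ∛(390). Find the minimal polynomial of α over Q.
m_α(x) = x^3 + 15x^2 + 75x - 265

Set β = α + 5 = ∛(390), so β^3 = 390. Then (α + 5)^3 - 390 = 0, i.e. α is a root of g(x) = (x + 5)^3 - 390 = x^3 + 15x^2 + 75x - 265. Since g(x) = h(x + 5) where h(x) = x^3 - 390, and h is irreducible over Q (because 390 is not a perfect cube, so h has no rational root, and a monic cubic with no rational root is irreducible), g is also irreducible (irreducibility is preserved under the substitution x → x + 5). Hence m_α(x) = x^3 + 15x^2 + 75x - 265.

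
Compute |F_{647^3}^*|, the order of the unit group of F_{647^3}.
|F_{647^3}^*| = 270840022

F_{647^3} has 647^3 = 270840023 elements; its multiplicative group consists of all nonzero elements, so |F_{647^3}^*| = 270840023 - 1 = 270840022. (It is cyclic since any finite subgroup of the multiplicative group of a field is cyclic.)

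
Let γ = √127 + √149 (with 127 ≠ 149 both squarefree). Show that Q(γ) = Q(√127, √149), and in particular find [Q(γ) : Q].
[Q(γ) : Q] = 4 (equivalently, Q(γ) = Q(√127, √149))

Obviously Q(γ) ⊆ Q(√127, √149), and [Q(√127, √149):Q] = 4 (since 127, 149 are distinct squarefree integers > 1 with 18923 not a perfect square). To show equality we compute the minimal polynomial of γ. From γ = √127 + √149: γ^2 = 127 + 2√(18923) + 149 = 276 + 2√(18923), so γ^2 - 276 = 2√(18923); squaring, (γ^2 - 276)^2 = 4·18923, i.e. γ^4 - 552γ^2 + 76176 - 75692 = 0, i.e. γ^4 - 552γ^2 + 484 = 0. So γ is a root of x^4 - 552x^2 + 484. This polynomial is irreducible over Q: it has no rational root (each ±√127 ± √149 is irrational), and any factorization into two quadratics over Q would force √(18923) ∈ Q (pairing opposite roots) or √127, √149 ∈ Q (other pairings), all impossible. Hence [Q(γ):Q] = 4 = [Q(√127, √149):Q], so Q(γ) = Q(√127, √149).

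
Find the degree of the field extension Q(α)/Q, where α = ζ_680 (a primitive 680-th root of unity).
[Q(α):Q] = 256

The minimal polynomial of ζ_680 over Q is the 680-th cyclotomic polynomial Φ_680(x), which is irreducible over Q and has degree φ(680) = 256. Hence [Q(α):Q] = φ(680) = 256.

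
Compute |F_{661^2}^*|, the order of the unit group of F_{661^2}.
|F_{661^2}^*| = 436920

F_{661^2} has 661^2 = 436921 elements; its multiplicative group consists of all nonzero elements, so |F_{661^2}^*| = 436921 - 1 = 436920. (It is cyclic since any finite subgroup of the multiplicative group of a field is cyclic.)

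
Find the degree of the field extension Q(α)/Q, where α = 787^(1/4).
[Q(α):Q] = 4

α is a root of x^4 - 787. By Eisenstein's criterion at the prime p = 787 (which divides the constant term 787 but p^2 = 619369 does not, since 787 is squarefree), x^4 - 787 is irreducible over Q. Hence [Q(α):Q] = 4.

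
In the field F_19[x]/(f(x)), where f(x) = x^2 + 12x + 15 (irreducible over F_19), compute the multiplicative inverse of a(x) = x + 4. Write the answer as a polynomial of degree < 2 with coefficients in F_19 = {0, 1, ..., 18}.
a(x)^(-1) ≡ 9x + 15 (mod f(x))

Since f is irreducible over F_19, F_19[x]/(f) is a field and a(x) ≠ 0 has an inverse. Apply the extended Euclidean algorithm to f(x) and a(x) in F_19[x]: f(x) = (x + 8)·a(x) + (2). The last nonzero remainder is the constant 2 = gcd(f, a) in F_19. Back-substituting through the division chain expresses 2 = s(x)·a(x) + t(x)·f(x) with s(x) ≡ 18x + 11 (mod f), so (18x + 11)·a(x) ≡ 2 (mod f). Multiplying by 2^(-1) ≡ 10 in F_19 gives a(x)^(-1) ≡ 10·(18x + 11) ≡ 9x + 15 (mod f). Check: (x + 4)·(9x + 15) = 9x^2 + 13x + 3 ≡ 1 (mod x^2 + 12x + 15).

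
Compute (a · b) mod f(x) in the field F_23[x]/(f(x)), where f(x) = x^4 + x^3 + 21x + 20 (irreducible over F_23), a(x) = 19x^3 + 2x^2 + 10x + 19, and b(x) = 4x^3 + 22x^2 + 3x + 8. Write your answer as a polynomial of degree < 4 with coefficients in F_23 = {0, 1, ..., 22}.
a · b ≡ 10x^3 + 12x^2 + 10x + 8 (mod f(x))

Multiply in F_23[x]: a(x)·b(x) = (19x^3 + 2x^2 + 10x + 19)·(4x^3 + 22x^2 + 3x + 8) = 7x^6 + 12x^5 + 3x^4 + 17x^3 + 4x^2 + 22x + 14. This has degree ≥ 4, so divide by f(x) over F_23: 7x^6 + 12x^5 + 3x^4 + 17x^3 + 4x^2 + 22x + 14 = (7x^2 + 5x + 21)·(x^4 + x^3 + 21x + 20) + (10x^3 + 12x^2 + 10x + 8). Hence a·b ≡ 10x^3 + 12x^2 + 10x + 8 (mod f). (F_23[x]/(f) is a field with 23^4 = 279841 elements since f is irreducible of degree 4.)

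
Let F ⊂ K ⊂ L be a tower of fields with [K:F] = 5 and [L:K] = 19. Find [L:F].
[L:F] = 95

The tower law says that for any tower of field extensions F ⊂ K ⊂ L with finite degrees, [L:F] = [L:K] · [K:F]. Here this gives [L:F] = 19 · 5 = 95.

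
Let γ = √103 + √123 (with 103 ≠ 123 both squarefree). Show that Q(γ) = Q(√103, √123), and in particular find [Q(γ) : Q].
[Q(γ) : Q] = 4 (equivalently, Q(γ) = Q(√103, √123))

Obviously Q(γ) ⊆ Q(√103, √123), and [Q(√103, √123):Q] = 4 (since 103, 123 are distinct squarefree integers > 1 with 12669 not a perfect square). To show equality we compute the minimal polynomial of γ. From γ = √103 + √123: γ^2 = 103 + 2√(12669) + 123 = 226 + 2√(12669), so γ^2 - 226 = 2√(12669); squaring, (γ^2 - 226)^2 = 4·12669, i.e. γ^4 - 452γ^2 + 51076 - 50676 = 0, i.e. γ^4 - 452γ^2 + 400 = 0. So γ is a root of x^4 - 452x^2 + 400. This polynomial is irreducible over Q: it has no rational root (each ±√103 ± √123 is irrational), and any factorization into two quadratics over Q would force √(12669) ∈ Q (pairing opposite roots) or √103, √123 ∈ Q (other pairings), all impossible. Hence [Q(γ):Q] = 4 = [Q(√103, √123):Q], so Q(γ) = Q(√103, √123).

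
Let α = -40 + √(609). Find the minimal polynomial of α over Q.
m_α(x) = x^2 + 80x + 991

From α + 40 = √(609), squaring gives (α + 40)^2 = 609, i.e. α^2 + 80α + 1600 = 609, so α^2 + 80α + 991 = 0. The discriminant of x^2 + 80x + 991 is (80)^2 - 4·(991) = 6400 - 3964 = 2436, and 4·(609) is not a perfect square in Q since 609 is squarefree and ≠ 1. Hence x^2 + 80x + 991 is irreducible over Q and is the minimal polynomial of α.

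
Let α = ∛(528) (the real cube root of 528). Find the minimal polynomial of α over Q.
m_α(x) = x^3 - 528

α satisfies α^3 = 528, so x^3 - 528 annihilates α. By the rational root test, a rational root p/q (in lowest terms) of x^3 - 528 would satisfy p^3 = 528 q^3, forcing q = 1 and p^3 = 528; but 528 is not a perfect cube, contradiction. A monic cubic over Q with no rational root is irreducible (any nontrivial factorization would include a linear factor). Hence x^3 - 528 is the minimal polynomial of α, and in particular [Q(α):Q] = 3.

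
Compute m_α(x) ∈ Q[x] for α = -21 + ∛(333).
m_α(x) = x^3 + 63x^2 + 1323x + 8928

Set β = α + 21 = ∛(333), so β^3 = 333. Then (α + 21)^3 - 333 = 0, i.e. α is a root of g(x) = (x + 21)^3 - 333 = x^3 + 63x^2 + 1323x + 8928. Since g(x) = h(x + 21) where h(x) = x^3 - 333, and h is irreducible over Q (because 333 is not a perfect cube, so h has no rational root, and a monic cubic with no rational root is irreducible), g is also irreducible (irreducibility is preserved under the substitution x → x + 21). Hence m_α(x) = x^3 + 63x^2 + 1323x + 8928.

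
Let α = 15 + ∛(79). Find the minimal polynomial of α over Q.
m_α(x) = x^3 - 45x^2 + 675x - 3454

Set β = α - 15 = ∛(79), so β^3 = 79. Then (α - 15)^3 - 79 = 0, i.e. α is a root of g(x) = (x - 15)^3 - 79 = x^3 - 45x^2 + 675x - 3454. Since g(x) = h(x - 15) where h(x) = x^3 - 79, and h is irreducible over Q (because 79 is not a perfect cube, so h has no rational root, and a monic cubic with no rational root is irreducible), g is also irreducible (irreducibility is preserved under the substitution x → x - 15). Hence m_α(x) = x^3 - 45x^2 + 675x - 3454.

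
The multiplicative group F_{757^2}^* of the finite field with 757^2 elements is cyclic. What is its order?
|F_{757^2}^*| = 573048

F_{757^2} has 757^2 = 573049 elements; its multiplicative group consists of all nonzero elements, so |F_{757^2}^*| = 573049 - 1 = 573048. (It is cyclic since any finite subgroup of the multiplicative group of a field is cyclic.)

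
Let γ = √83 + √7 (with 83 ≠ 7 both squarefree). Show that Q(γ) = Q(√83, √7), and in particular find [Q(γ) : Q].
[Q(γ) : Q] = 4 (equivalently, Q(γ) = Q(√83, √7))

Obviously Q(γ) ⊆ Q(√83, √7), and [Q(√83, √7):Q] = 4 (since 83, 7 are distinct squarefree integers > 1 with 581 not a perfect square). To show equality we compute the minimal polynomial of γ. From γ = √83 + √7: γ^2 = 83 + 2√(581) + 7 = 90 + 2√(581), so γ^2 - 90 = 2√(581); squaring, (γ^2 - 90)^2 = 4·581, i.e. γ^4 - 180γ^2 + 8100 - 2324 = 0, i.e. γ^4 - 180γ^2 + 5776 = 0. So γ is a root of x^4 - 180x^2 + 5776. This polynomial is irreducible over Q: it has no rational root (each ±√83 ± √7 is irrational), and any factorization into two quadratics over Q would force √(581) ∈ Q (pairing opposite roots) or √83, √7 ∈ Q (other pairings), all impossible. Hence [Q(γ):Q] = 4 = [Q(√83, √7):Q], so Q(γ) = Q(√83, √7).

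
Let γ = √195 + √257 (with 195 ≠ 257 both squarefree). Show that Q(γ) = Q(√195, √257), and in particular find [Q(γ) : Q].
[Q(γ) : Q] = 4 (equivalently, Q(γ) = Q(√195, √257))

Obviously Q(γ) ⊆ Q(√195, √257), and [Q(√195, √257):Q] = 4 (since 195, 257 are distinct squarefree integers > 1 with 50115 not a perfect square). To show equality we compute the minimal polynomial of γ. From γ = √195 + √257: γ^2 = 195 + 2√(50115) + 257 = 452 + 2√(50115), so γ^2 - 452 = 2√(50115); squaring, (γ^2 - 452)^2 = 4·50115, i.e. γ^4 - 904γ^2 + 204304 - 200460 = 0, i.e. γ^4 - 904γ^2 + 3844 = 0. So γ is a root of x^4 - 904x^2 + 3844. This polynomial is irreducible over Q: it has no rational root (each ±√195 ± √257 is irrational), and any factorization into two quadratics over Q would force √(50115) ∈ Q (pairing opposite roots) or √195, √257 ∈ Q (other pairings), all impossible. Hence [Q(γ):Q] = 4 = [Q(√195, √257):Q], so Q(γ) = Q(√195, √257).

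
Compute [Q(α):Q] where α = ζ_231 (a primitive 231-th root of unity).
[Q(α):Q] = 120

The minimal polynomial of ζ_231 over Q is the 231-th cyclotomic polynomial Φ_231(x), which is irreducible over Q and has degree φ(231) = 120. Hence [Q(α):Q] = φ(231) = 120.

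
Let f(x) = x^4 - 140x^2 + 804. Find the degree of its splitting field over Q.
[K : Q] = 4

Solving the quadratic in x^2: x^2 = (140 ± √(140^2 - 4·804))/2 = (140 ± √16384)/2 = (140 ± 128)/2, giving x^2 = 134 or x^2 = 6. So f(x) = (x^2 - 134)(x^2 - 6) and the roots of f are ±√134, ±√6. Hence the splitting field is K = Q(√134, √6). Since 134 and 6 are distinct squarefree integers > 1, their product 804 is not a perfect square, so √6 ∉ Q(√134). By the tower law [K:Q] = [Q(√134,√6):Q(√134)] · [Q(√134):Q] = 2 · 2 = 4.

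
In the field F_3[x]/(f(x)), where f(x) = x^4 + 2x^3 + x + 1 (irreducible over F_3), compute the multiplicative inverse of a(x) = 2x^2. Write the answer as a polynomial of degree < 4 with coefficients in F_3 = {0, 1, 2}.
a(x)^(-1) ≡ 2x^3 + 2x^2 + 2x + 2 (mod f(x))

Since f is irreducible over F_3, F_3[x]/(f) is a field and a(x) ≠ 0 has an inverse. Apply the extended Euclidean algorithm to f(x) and a(x) in F_3[x]: f(x) = (2x^2 + x)·a(x) + (x + 1);  a(x) = (2x + 1)·(x + 1) + (2). The last nonzero remainder is the constant 2 = gcd(f, a) in F_3. Back-substituting through the division chain expresses 2 = s(x)·a(x) + t(x)·f(x) with s(x) ≡ x^3 + x^2 + x + 1 (mod f), so (x^3 + x^2 + x + 1)·a(x) ≡ 2 (mod f). Multiplying by 2^(-1) ≡ 2 in F_3 gives a(x)^(-1) ≡ 2·(x^3 + x^2 + x + 1) ≡ 2x^3 + 2x^2 + 2x + 2 (mod f). Check: (2x^2)·(2x^3 + 2x^2 + 2x + 2) = x^5 + x^4 + x^3 + x^2 ≡ 1 (mod x^4 + 2x^3 + x + 1).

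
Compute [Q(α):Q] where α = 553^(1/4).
[Q(α):Q] = 4

α is a root of x^4 - 553. By Eisenstein's criterion at the prime p = 7 (which divides the constant term 553 but p^2 = 49 does not, since 553 is squarefree), x^4 - 553 is irreducible over Q. Hence [Q(α):Q] = 4.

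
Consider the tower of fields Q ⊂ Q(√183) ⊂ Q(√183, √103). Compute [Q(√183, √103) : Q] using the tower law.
[Q(√183, √103) : Q] = 4

[Q(√183):Q] = 2 (min poly x^2 - 183, irreducible since 183 is squarefree > 1). For the top step, suppose √103 ∈ Q(√183), say √103 = c + d√183 with c, d ∈ Q. Squaring: 103 = c^2 + 183d^2 + 2cd√183. Since √183 ∉ Q this forces 2cd = 0. If d = 0 then √103 = c ∈ Q, contradicting 103 squarefree > 1. If c = 0 then 103 = 183d^2, so 183·103 = (183d)^2 is a perfect square in Q — but 183·103 = 18849 is not a perfect square (since 183 and 103 are distinct squarefree integers). Contradiction. Hence √103 ∉ Q(√183), so x^2 - 103 stays irreducible over Q(√183) and [Q(√183, √103) : Q(√183)] = 2. By the tower law, [Q(√183, √103) : Q] = 2 · 2 = 4.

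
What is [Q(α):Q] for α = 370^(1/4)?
[Q(α):Q] = 4

α is a root of x^4 - 370. By Eisenstein's criterion at the prime p = 2 (which divides the constant term 370 but p^2 = 4 does not, since 370 is squarefree), x^4 - 370 is irreducible over Q. Hence [Q(α):Q] = 4.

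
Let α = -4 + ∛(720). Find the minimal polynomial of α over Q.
m_α(x) = x^3 + 12x^2 + 48x - 656

Set β = α + 4 = ∛(720), so β^3 = 720. Then (α + 4)^3 - 720 = 0, i.e. α is a root of g(x) = (x + 4)^3 - 720 = x^3 + 12x^2 + 48x - 656. Since g(x) = h(x + 4) where h(x) = x^3 - 720, and h is irreducible over Q (because 720 is not a perfect cube, so h has no rational root, and a monic cubic with no rational root is irreducible), g is also irreducible (irreducibility is preserved under the substitution x → x + 4). Hence m_α(x) = x^3 + 12x^2 + 48x - 656.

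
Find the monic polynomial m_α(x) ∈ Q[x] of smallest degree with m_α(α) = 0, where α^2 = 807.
m_α(x) = x^2 - 807

α satisfies α^2 - 807 = 0, so x^2 - 807 annihilates α. Since d = 807 is squarefree and ≠ 1, it is not a perfect square in Q, so x^2 - 807 has no rational root and is therefore irreducible over Q (a degree-2 polynomial over a field is irreducible iff it has no root). Hence m_α(x) = x^2 - 807.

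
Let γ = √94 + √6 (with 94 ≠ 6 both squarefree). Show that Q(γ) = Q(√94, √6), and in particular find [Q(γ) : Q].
[Q(γ) : Q] = 4 (equivalently, Q(γ) = Q(√94, √6))

Obviously Q(γ) ⊆ Q(√94, √6), and [Q(√94, √6):Q] = 4 (since 94, 6 are distinct squarefree integers > 1 with 564 not a perfect square). To show equality we compute the minimal polynomial of γ. From γ = √94 + √6: γ^2 = 94 + 2√(564) + 6 = 100 + 2√(564), so γ^2 - 100 = 2√(564); squaring, (γ^2 - 100)^2 = 4·564, i.e. γ^4 - 200γ^2 + 10000 - 2256 = 0, i.e. γ^4 - 200γ^2 + 7744 = 0. So γ is a root of x^4 - 200x^2 + 7744. This polynomial is irreducible over Q: it has no rational root (each ±√94 ± √6 is irrational), and any factorization into two quadratics over Q would force √(564) ∈ Q (pairing opposite roots) or √94, √6 ∈ Q (other pairings), all impossible. Hence [Q(γ):Q] = 4 = [Q(√94, √6):Q], so Q(γ) = Q(√94, √6).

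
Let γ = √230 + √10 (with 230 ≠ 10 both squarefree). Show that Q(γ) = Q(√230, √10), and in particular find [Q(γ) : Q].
[Q(γ) : Q] = 4 (equivalently, Q(γ) = Q(√230, √10))

Obviously Q(γ) ⊆ Q(√230, √10), and [Q(√230, √10):Q] = 4 (since 230, 10 are distinct squarefree integers > 1 with 2300 not a perfect square). To show equality we compute the minimal polynomial of γ. From γ = √230 + √10: γ^2 = 230 + 2√(2300) + 10 = 240 + 2√(2300), so γ^2 - 240 = 2√(2300); squaring, (γ^2 - 240)^2 = 4·2300, i.e. γ^4 - 480γ^2 + 57600 - 9200 = 0, i.e. γ^4 - 480γ^2 + 48400 = 0. So γ is a root of x^4 - 480x^2 + 48400. This polynomial is irreducible over Q: it has no rational root (each ±√230 ± √10 is irrational), and any factorization into two quadratics over Q would force √(2300) ∈ Q (pairing opposite roots) or √230, √10 ∈ Q (other pairings), all impossible. Hence [Q(γ):Q] = 4 = [Q(√230, √10):Q], so Q(γ) = Q(√230, √10).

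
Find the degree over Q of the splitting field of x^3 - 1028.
[K : Q] = 6

The roots of x^3 - 1028 are ∛1028, ω∛1028, ω^2∛1028 where ω = e^(2πi/3) is a primitive cube root of unity, so K = Q(∛1028, ω). Now [Q(∛1028):Q] = 3 (since 1028 is not a perfect cube, x^3 - 1028 is irreducible) and [Q(ω):Q] = 2. Both 2 and 3 divide [K:Q], and [K:Q] ≤ 3·2 = 6, so [K:Q] = 6. (Equivalently: Q(∛1028) ⊂ R but ω ∉ R, so [K : Q(∛1028)] = 2.)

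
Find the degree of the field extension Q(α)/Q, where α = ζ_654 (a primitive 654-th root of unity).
[Q(α):Q] = 216

The minimal polynomial of ζ_654 over Q is the 654-th cyclotomic polynomial Φ_654(x), which is irreducible over Q and has degree φ(654) = 216. Hence [Q(α):Q] = φ(654) = 216.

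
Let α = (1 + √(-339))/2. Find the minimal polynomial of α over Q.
m_α(x) = x^2 - x + 85

From 2α - 1 = √(-339), squaring gives (2α - 1)^2 = -339, i.e. 4α^2 - 4α + 1 = -339, so α^2 - α + (1 + 339)/4 = 0. Since -339 ≡ 1 (mod 4), (1 + 339)/4 = 85 ∈ Z. The polynomial x^2 - x + 85 has discriminant 1 - 4·(85) = -339, which is not a perfect square in Q (d = -339 is squarefree and ≠ 1), so x^2 - x + 85 is irreducible over Q. It is the minimal polynomial of α.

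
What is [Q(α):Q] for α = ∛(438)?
[Q(α):Q] = 3

The minimal polynomial of α is x^3 - 438, irreducible over Q since 438 is not a perfect cube (so x^3 - 438 has no rational root). Hence [Q(α):Q] = deg(m_α) = 3.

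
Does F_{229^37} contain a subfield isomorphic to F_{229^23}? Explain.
No: F_{229^23} is not a subfield of F_{229^37}

F_{p^m} embeds in F_{p^n} iff m | n. Here 23 ∤ 37 (since 37 = 1·23 + 14 with remainder 14 ≠ 0), so F_{229^23} is not a subfield of F_{229^37}. Equivalently: if it were, the tower law would give 23 = [F_{229^23}:F_229] dividing [F_{229^37}:F_229] = 37, contradiction.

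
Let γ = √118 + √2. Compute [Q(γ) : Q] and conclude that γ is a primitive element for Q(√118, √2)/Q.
[Q(γ) : Q] = 4 (equivalently, Q(γ) = Q(√118, √2))

Obviously Q(γ) ⊆ Q(√118, √2), and [Q(√118, √2):Q] = 4 (since 118, 2 are distinct squarefree integers > 1 with 236 not a perfect square). To show equality we compute the minimal polynomial of γ. From γ = √118 + √2: γ^2 = 118 + 2√(236) + 2 = 120 + 2√(236), so γ^2 - 120 = 2√(236); squaring, (γ^2 - 120)^2 = 4·236, i.e. γ^4 - 240γ^2 + 14400 - 944 = 0, i.e. γ^4 - 240γ^2 + 13456 = 0. So γ is a root of x^4 - 240x^2 + 13456. This polynomial is irreducible over Q: it has no rational root (each ±√118 ± √2 is irrational), and any factorization into two quadratics over Q would force √(236) ∈ Q (pairing opposite roots) or √118, √2 ∈ Q (other pairings), all impossible. Hence [Q(γ):Q] = 4 = [Q(√118, √2):Q], so Q(γ) = Q(√118, √2).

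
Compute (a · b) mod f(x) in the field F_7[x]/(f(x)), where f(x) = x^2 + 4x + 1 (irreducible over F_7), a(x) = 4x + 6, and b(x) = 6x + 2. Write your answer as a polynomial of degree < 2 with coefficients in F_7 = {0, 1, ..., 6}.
a · b ≡ 4x + 2 (mod f(x))

Multiply in F_7[x]: a(x)·b(x) = (4x + 6)·(6x + 2) = 3x^2 + 2x + 5. This has degree ≥ 2, so divide by f(x) over F_7: 3x^2 + 2x + 5 = (3)·(x^2 + 4x + 1) + (4x + 2). Hence a·b ≡ 4x + 2 (mod f). (F_7[x]/(f) is a field with 7^2 = 49 elements since f is irreducible of degree 2.)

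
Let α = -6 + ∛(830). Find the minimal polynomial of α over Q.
m_α(x) = x^3 + 18x^2 + 108x - 614

Set β = α + 6 = ∛(830), so β^3 = 830. Then (α + 6)^3 - 830 = 0, i.e. α is a root of g(x) = (x + 6)^3 - 830 = x^3 + 18x^2 + 108x - 614. Since g(x) = h(x + 6) where h(x) = x^3 - 830, and h is irreducible over Q (because 830 is not a perfect cube, so h has no rational root, and a monic cubic with no rational root is irreducible), g is also irreducible (irreducibility is preserved under the substitution x → x + 6). Hence m_α(x) = x^3 + 18x^2 + 108x - 614.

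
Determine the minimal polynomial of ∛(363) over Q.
m_α(x) = x^3 - 363

α satisfies α^3 = 363, so x^3 - 363 annihilates α. By the rational root test, a rational root p/q (in lowest terms) of x^3 - 363 would satisfy p^3 = 363 q^3, forcing q = 1 and p^3 = 363; but 363 is not a perfect cube, contradiction. A monic cubic over Q with no rational root is irreducible (any nontrivial factorization would include a linear factor). Hence x^3 - 363 is the minimal polynomial of α, and in particular [Q(α):Q] = 3.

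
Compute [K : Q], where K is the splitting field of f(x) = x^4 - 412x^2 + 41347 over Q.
[K : Q] = 4

Solving the quadratic in x^2: x^2 = (412 ± √(412^2 - 4·41347))/2 = (412 ± √4356)/2 = (412 ± 66)/2, giving x^2 = 173 or x^2 = 239. So f(x) = (x^2 - 173)(x^2 - 239) and the roots of f are ±√173, ±√239. Hence the splitting field is K = Q(√173, √239). Since 173 and 239 are distinct squarefree integers > 1, their product 41347 is not a perfect square, so √239 ∉ Q(√173). By the tower law [K:Q] = [Q(√173,√239):Q(√173)] · [Q(√173):Q] = 2 · 2 = 4.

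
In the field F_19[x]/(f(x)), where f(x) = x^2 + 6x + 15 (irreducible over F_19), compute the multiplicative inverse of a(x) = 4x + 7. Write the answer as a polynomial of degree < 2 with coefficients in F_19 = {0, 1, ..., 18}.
a(x)^(-1) ≡ 13x + 3 (mod f(x))

Since f is irreducible over F_19, F_19[x]/(f) is a field and a(x) ≠ 0 has an inverse. Apply the extended Euclidean algorithm to f(x) and a(x) in F_19[x]: f(x) = (5x + 7)·a(x) + (4). The last nonzero remainder is the constant 4 = gcd(f, a) in F_19. Back-substituting through the division chain expresses 4 = s(x)·a(x) + t(x)·f(x) with s(x) ≡ 14x + 12 (mod f), so (14x + 12)·a(x) ≡ 4 (mod f). Multiplying by 4^(-1) ≡ 5 in F_19 gives a(x)^(-1) ≡ 5·(14x + 12) ≡ 13x + 3 (mod f). Check: (4x + 7)·(13x + 3) = 14x^2 + 8x + 2 ≡ 1 (mod x^2 + 6x + 15).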